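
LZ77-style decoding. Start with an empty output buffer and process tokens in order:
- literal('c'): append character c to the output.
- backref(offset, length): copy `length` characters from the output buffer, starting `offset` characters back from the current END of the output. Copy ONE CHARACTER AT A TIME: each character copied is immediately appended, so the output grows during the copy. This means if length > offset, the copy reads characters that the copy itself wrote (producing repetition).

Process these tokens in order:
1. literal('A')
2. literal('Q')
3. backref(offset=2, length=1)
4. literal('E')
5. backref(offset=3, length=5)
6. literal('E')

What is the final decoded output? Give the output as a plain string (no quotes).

Token 1: literal('A'). Output: "A"
Token 2: literal('Q'). Output: "AQ"
Token 3: backref(off=2, len=1). Copied 'A' from pos 0. Output: "AQA"
Token 4: literal('E'). Output: "AQAE"
Token 5: backref(off=3, len=5) (overlapping!). Copied 'QAEQA' from pos 1. Output: "AQAEQAEQA"
Token 6: literal('E'). Output: "AQAEQAEQAE"

Answer: AQAEQAEQAE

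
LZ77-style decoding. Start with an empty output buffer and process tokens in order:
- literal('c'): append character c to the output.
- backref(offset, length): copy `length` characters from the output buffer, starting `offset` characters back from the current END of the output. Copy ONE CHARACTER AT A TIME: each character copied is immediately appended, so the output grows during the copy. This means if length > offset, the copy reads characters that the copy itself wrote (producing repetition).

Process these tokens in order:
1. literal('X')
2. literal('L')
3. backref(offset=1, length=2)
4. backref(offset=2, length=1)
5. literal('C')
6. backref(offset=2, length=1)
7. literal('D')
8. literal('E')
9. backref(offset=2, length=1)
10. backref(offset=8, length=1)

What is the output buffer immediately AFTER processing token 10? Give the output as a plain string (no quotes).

Answer: XLLLLCLDEDL

Derivation:
Token 1: literal('X'). Output: "X"
Token 2: literal('L'). Output: "XL"
Token 3: backref(off=1, len=2) (overlapping!). Copied 'LL' from pos 1. Output: "XLLL"
Token 4: backref(off=2, len=1). Copied 'L' from pos 2. Output: "XLLLL"
Token 5: literal('C'). Output: "XLLLLC"
Token 6: backref(off=2, len=1). Copied 'L' from pos 4. Output: "XLLLLCL"
Token 7: literal('D'). Output: "XLLLLCLD"
Token 8: literal('E'). Output: "XLLLLCLDE"
Token 9: backref(off=2, len=1). Copied 'D' from pos 7. Output: "XLLLLCLDED"
Token 10: backref(off=8, len=1). Copied 'L' from pos 2. Output: "XLLLLCLDEDL"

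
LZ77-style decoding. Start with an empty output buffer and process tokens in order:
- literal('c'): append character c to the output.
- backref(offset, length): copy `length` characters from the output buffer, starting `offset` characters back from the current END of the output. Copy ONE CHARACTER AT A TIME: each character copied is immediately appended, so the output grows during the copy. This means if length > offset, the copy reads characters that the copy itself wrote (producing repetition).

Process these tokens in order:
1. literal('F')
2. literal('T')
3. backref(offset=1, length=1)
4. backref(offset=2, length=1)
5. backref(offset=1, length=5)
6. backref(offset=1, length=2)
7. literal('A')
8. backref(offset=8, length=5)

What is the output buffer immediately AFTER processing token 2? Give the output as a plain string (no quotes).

Token 1: literal('F'). Output: "F"
Token 2: literal('T'). Output: "FT"

Answer: FT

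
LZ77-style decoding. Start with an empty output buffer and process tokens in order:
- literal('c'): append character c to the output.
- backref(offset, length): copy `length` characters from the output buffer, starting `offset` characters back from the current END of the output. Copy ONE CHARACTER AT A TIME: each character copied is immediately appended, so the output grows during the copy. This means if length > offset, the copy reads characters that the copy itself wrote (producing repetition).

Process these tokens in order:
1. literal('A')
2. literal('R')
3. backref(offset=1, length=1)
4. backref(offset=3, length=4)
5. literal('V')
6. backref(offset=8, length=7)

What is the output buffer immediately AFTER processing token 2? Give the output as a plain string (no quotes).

Token 1: literal('A'). Output: "A"
Token 2: literal('R'). Output: "AR"

Answer: AR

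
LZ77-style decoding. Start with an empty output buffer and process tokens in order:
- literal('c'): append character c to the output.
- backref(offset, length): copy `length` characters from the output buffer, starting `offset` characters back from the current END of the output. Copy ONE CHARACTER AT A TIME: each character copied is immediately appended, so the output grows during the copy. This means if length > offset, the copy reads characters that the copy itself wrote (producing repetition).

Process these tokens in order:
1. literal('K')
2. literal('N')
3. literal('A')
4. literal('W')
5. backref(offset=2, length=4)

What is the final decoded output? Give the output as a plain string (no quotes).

Token 1: literal('K'). Output: "K"
Token 2: literal('N'). Output: "KN"
Token 3: literal('A'). Output: "KNA"
Token 4: literal('W'). Output: "KNAW"
Token 5: backref(off=2, len=4) (overlapping!). Copied 'AWAW' from pos 2. Output: "KNAWAWAW"

Answer: KNAWAWAW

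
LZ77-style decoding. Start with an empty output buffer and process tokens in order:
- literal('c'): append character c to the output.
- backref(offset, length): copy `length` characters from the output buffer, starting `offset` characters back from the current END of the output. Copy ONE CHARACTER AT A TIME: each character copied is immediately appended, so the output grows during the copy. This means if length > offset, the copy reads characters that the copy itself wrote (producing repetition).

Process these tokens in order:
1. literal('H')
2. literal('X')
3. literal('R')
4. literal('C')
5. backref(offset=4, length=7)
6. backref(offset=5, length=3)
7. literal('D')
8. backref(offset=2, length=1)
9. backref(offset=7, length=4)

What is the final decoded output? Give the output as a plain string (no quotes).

Answer: HXRCHXRCHXRRCHDHXRRC

Derivation:
Token 1: literal('H'). Output: "H"
Token 2: literal('X'). Output: "HX"
Token 3: literal('R'). Output: "HXR"
Token 4: literal('C'). Output: "HXRC"
Token 5: backref(off=4, len=7) (overlapping!). Copied 'HXRCHXR' from pos 0. Output: "HXRCHXRCHXR"
Token 6: backref(off=5, len=3). Copied 'RCH' from pos 6. Output: "HXRCHXRCHXRRCH"
Token 7: literal('D'). Output: "HXRCHXRCHXRRCHD"
Token 8: backref(off=2, len=1). Copied 'H' from pos 13. Output: "HXRCHXRCHXRRCHDH"
Token 9: backref(off=7, len=4). Copied 'XRRC' from pos 9. Output: "HXRCHXRCHXRRCHDHXRRC"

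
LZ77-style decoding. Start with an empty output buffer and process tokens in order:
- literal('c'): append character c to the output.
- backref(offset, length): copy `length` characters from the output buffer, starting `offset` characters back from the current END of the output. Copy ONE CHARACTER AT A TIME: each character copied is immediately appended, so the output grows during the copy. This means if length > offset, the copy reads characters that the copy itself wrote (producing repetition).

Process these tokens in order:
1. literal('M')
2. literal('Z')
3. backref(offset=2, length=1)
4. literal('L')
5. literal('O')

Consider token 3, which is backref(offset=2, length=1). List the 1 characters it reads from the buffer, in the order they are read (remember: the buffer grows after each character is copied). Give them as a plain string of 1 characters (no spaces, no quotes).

Answer: M

Derivation:
Token 1: literal('M'). Output: "M"
Token 2: literal('Z'). Output: "MZ"
Token 3: backref(off=2, len=1). Buffer before: "MZ" (len 2)
  byte 1: read out[0]='M', append. Buffer now: "MZM"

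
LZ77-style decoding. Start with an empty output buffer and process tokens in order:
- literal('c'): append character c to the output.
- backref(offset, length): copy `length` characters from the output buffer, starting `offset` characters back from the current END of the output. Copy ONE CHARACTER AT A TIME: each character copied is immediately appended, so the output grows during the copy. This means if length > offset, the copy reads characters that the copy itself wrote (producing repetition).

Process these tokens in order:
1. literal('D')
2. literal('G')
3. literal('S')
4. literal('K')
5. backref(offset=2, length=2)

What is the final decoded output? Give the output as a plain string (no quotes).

Token 1: literal('D'). Output: "D"
Token 2: literal('G'). Output: "DG"
Token 3: literal('S'). Output: "DGS"
Token 4: literal('K'). Output: "DGSK"
Token 5: backref(off=2, len=2). Copied 'SK' from pos 2. Output: "DGSKSK"

Answer: DGSKSK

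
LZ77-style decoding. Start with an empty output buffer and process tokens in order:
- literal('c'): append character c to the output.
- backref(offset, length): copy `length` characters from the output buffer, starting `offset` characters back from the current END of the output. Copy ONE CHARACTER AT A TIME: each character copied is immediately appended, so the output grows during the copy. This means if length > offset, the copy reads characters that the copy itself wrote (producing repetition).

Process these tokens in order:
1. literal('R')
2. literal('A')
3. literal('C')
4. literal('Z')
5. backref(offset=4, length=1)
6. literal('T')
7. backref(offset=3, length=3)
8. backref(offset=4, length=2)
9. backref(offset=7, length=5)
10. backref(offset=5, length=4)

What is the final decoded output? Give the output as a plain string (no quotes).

Token 1: literal('R'). Output: "R"
Token 2: literal('A'). Output: "RA"
Token 3: literal('C'). Output: "RAC"
Token 4: literal('Z'). Output: "RACZ"
Token 5: backref(off=4, len=1). Copied 'R' from pos 0. Output: "RACZR"
Token 6: literal('T'). Output: "RACZRT"
Token 7: backref(off=3, len=3). Copied 'ZRT' from pos 3. Output: "RACZRTZRT"
Token 8: backref(off=4, len=2). Copied 'TZ' from pos 5. Output: "RACZRTZRTTZ"
Token 9: backref(off=7, len=5). Copied 'RTZRT' from pos 4. Output: "RACZRTZRTTZRTZRT"
Token 10: backref(off=5, len=4). Copied 'RTZR' from pos 11. Output: "RACZRTZRTTZRTZRTRTZR"

Answer: RACZRTZRTTZRTZRTRTZR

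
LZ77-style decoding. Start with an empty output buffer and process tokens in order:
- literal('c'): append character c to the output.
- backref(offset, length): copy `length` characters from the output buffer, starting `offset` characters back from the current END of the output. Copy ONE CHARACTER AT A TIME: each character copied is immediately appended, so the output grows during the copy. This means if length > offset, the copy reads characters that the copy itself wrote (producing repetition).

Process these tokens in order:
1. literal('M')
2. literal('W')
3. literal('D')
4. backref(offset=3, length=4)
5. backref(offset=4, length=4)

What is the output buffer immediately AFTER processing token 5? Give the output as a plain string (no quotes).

Answer: MWDMWDMMWDM

Derivation:
Token 1: literal('M'). Output: "M"
Token 2: literal('W'). Output: "MW"
Token 3: literal('D'). Output: "MWD"
Token 4: backref(off=3, len=4) (overlapping!). Copied 'MWDM' from pos 0. Output: "MWDMWDM"
Token 5: backref(off=4, len=4). Copied 'MWDM' from pos 3. Output: "MWDMWDMMWDM"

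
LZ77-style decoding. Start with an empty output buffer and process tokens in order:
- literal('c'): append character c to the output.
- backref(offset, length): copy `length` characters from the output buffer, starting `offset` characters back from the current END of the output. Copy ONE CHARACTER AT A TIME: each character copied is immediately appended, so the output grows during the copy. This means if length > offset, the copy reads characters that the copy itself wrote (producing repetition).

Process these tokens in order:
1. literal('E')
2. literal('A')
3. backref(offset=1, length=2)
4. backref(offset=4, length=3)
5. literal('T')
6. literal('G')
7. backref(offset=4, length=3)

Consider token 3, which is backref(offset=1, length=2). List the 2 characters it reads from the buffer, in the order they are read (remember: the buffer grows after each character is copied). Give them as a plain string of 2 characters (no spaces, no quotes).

Answer: AA

Derivation:
Token 1: literal('E'). Output: "E"
Token 2: literal('A'). Output: "EA"
Token 3: backref(off=1, len=2). Buffer before: "EA" (len 2)
  byte 1: read out[1]='A', append. Buffer now: "EAA"
  byte 2: read out[2]='A', append. Buffer now: "EAAA"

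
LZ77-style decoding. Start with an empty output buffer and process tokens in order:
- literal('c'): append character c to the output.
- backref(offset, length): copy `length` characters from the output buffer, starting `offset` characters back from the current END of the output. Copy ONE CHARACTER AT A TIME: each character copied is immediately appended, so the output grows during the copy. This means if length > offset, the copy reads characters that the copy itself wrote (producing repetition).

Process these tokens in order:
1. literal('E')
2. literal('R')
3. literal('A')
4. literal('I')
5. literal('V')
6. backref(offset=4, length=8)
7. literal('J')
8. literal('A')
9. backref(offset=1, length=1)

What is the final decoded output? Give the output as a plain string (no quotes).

Token 1: literal('E'). Output: "E"
Token 2: literal('R'). Output: "ER"
Token 3: literal('A'). Output: "ERA"
Token 4: literal('I'). Output: "ERAI"
Token 5: literal('V'). Output: "ERAIV"
Token 6: backref(off=4, len=8) (overlapping!). Copied 'RAIVRAIV' from pos 1. Output: "ERAIVRAIVRAIV"
Token 7: literal('J'). Output: "ERAIVRAIVRAIVJ"
Token 8: literal('A'). Output: "ERAIVRAIVRAIVJA"
Token 9: backref(off=1, len=1). Copied 'A' from pos 14. Output: "ERAIVRAIVRAIVJAA"

Answer: ERAIVRAIVRAIVJAA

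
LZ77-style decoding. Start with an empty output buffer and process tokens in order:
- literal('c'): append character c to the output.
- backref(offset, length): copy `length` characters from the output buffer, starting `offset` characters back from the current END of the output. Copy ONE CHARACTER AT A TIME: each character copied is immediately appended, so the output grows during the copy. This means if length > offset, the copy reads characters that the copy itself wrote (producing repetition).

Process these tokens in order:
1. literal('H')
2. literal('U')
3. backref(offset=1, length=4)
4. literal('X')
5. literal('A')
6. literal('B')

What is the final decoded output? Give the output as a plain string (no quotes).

Token 1: literal('H'). Output: "H"
Token 2: literal('U'). Output: "HU"
Token 3: backref(off=1, len=4) (overlapping!). Copied 'UUUU' from pos 1. Output: "HUUUUU"
Token 4: literal('X'). Output: "HUUUUUX"
Token 5: literal('A'). Output: "HUUUUUXA"
Token 6: literal('B'). Output: "HUUUUUXAB"

Answer: HUUUUUXAB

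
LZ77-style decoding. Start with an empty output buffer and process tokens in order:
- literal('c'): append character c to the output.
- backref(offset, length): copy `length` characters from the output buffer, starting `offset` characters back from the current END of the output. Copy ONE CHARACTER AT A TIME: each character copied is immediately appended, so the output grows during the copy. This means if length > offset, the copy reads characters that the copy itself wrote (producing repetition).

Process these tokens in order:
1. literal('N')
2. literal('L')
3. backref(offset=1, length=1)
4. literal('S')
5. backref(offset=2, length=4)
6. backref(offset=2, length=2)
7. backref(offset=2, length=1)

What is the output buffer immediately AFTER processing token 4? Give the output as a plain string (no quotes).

Token 1: literal('N'). Output: "N"
Token 2: literal('L'). Output: "NL"
Token 3: backref(off=1, len=1). Copied 'L' from pos 1. Output: "NLL"
Token 4: literal('S'). Output: "NLLS"

Answer: NLLS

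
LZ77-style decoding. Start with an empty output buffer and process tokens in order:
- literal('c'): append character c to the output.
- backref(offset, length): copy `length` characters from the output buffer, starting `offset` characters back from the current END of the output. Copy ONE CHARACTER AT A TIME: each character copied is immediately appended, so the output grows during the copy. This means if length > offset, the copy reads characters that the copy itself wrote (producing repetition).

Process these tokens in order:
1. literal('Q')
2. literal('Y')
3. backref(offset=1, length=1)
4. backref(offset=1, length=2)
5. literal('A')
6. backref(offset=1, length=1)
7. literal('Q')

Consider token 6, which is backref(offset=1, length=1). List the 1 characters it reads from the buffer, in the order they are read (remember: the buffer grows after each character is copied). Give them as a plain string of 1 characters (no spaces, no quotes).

Answer: A

Derivation:
Token 1: literal('Q'). Output: "Q"
Token 2: literal('Y'). Output: "QY"
Token 3: backref(off=1, len=1). Copied 'Y' from pos 1. Output: "QYY"
Token 4: backref(off=1, len=2) (overlapping!). Copied 'YY' from pos 2. Output: "QYYYY"
Token 5: literal('A'). Output: "QYYYYA"
Token 6: backref(off=1, len=1). Buffer before: "QYYYYA" (len 6)
  byte 1: read out[5]='A', append. Buffer now: "QYYYYAA"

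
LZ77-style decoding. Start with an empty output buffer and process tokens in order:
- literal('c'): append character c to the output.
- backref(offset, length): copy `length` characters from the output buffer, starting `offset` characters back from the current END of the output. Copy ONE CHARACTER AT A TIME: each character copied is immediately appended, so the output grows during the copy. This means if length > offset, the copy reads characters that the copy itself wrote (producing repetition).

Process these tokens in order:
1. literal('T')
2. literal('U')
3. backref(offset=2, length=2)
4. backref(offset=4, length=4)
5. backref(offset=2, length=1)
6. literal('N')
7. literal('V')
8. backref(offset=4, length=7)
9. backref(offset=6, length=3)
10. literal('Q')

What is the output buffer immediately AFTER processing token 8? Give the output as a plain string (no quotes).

Token 1: literal('T'). Output: "T"
Token 2: literal('U'). Output: "TU"
Token 3: backref(off=2, len=2). Copied 'TU' from pos 0. Output: "TUTU"
Token 4: backref(off=4, len=4). Copied 'TUTU' from pos 0. Output: "TUTUTUTU"
Token 5: backref(off=2, len=1). Copied 'T' from pos 6. Output: "TUTUTUTUT"
Token 6: literal('N'). Output: "TUTUTUTUTN"
Token 7: literal('V'). Output: "TUTUTUTUTNV"
Token 8: backref(off=4, len=7) (overlapping!). Copied 'UTNVUTN' from pos 7. Output: "TUTUTUTUTNVUTNVUTN"

Answer: TUTUTUTUTNVUTNVUTN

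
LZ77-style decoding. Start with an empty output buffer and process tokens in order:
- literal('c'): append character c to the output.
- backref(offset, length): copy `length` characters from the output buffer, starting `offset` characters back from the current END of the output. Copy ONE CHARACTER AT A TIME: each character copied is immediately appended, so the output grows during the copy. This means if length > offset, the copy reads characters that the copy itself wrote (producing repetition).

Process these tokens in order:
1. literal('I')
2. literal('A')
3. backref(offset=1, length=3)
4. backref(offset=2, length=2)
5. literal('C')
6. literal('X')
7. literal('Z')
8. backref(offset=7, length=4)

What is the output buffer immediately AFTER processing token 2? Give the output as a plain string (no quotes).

Answer: IA

Derivation:
Token 1: literal('I'). Output: "I"
Token 2: literal('A'). Output: "IA"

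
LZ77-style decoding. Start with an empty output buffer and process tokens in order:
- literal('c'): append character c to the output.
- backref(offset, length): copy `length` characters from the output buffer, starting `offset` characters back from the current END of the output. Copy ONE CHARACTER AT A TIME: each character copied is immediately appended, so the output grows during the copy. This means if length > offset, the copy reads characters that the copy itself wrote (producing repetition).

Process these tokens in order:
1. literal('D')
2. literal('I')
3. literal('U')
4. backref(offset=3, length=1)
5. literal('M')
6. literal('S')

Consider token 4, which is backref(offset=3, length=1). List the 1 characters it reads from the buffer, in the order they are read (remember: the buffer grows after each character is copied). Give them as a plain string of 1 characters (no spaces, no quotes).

Token 1: literal('D'). Output: "D"
Token 2: literal('I'). Output: "DI"
Token 3: literal('U'). Output: "DIU"
Token 4: backref(off=3, len=1). Buffer before: "DIU" (len 3)
  byte 1: read out[0]='D', append. Buffer now: "DIUD"

Answer: D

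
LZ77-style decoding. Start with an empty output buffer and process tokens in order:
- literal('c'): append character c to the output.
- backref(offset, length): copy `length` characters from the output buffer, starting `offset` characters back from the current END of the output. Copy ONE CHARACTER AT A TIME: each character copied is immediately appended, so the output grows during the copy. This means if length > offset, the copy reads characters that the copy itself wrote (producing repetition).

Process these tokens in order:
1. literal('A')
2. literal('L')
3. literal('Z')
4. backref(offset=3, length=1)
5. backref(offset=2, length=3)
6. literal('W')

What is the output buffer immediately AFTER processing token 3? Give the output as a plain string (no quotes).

Answer: ALZ

Derivation:
Token 1: literal('A'). Output: "A"
Token 2: literal('L'). Output: "AL"
Token 3: literal('Z'). Output: "ALZ"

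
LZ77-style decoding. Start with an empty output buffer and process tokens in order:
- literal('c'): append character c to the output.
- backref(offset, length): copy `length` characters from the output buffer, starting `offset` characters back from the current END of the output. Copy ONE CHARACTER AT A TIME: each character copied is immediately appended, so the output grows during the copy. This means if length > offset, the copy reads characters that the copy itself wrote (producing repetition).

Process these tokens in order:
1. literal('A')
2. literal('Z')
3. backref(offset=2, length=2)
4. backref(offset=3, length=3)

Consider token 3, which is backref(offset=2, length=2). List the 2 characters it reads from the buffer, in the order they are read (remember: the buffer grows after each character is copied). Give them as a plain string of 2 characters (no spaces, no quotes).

Token 1: literal('A'). Output: "A"
Token 2: literal('Z'). Output: "AZ"
Token 3: backref(off=2, len=2). Buffer before: "AZ" (len 2)
  byte 1: read out[0]='A', append. Buffer now: "AZA"
  byte 2: read out[1]='Z', append. Buffer now: "AZAZ"

Answer: AZ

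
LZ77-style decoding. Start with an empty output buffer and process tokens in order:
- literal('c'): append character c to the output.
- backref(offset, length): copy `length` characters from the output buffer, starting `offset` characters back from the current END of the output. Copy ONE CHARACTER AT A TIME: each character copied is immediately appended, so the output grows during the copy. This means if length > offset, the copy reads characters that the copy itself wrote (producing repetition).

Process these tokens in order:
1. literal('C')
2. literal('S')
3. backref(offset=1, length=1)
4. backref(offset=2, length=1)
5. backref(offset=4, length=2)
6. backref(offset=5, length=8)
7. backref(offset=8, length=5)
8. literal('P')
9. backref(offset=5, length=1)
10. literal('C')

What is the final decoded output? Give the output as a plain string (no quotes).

Token 1: literal('C'). Output: "C"
Token 2: literal('S'). Output: "CS"
Token 3: backref(off=1, len=1). Copied 'S' from pos 1. Output: "CSS"
Token 4: backref(off=2, len=1). Copied 'S' from pos 1. Output: "CSSS"
Token 5: backref(off=4, len=2). Copied 'CS' from pos 0. Output: "CSSSCS"
Token 6: backref(off=5, len=8) (overlapping!). Copied 'SSSCSSSS' from pos 1. Output: "CSSSCSSSSCSSSS"
Token 7: backref(off=8, len=5). Copied 'SSSCS' from pos 6. Output: "CSSSCSSSSCSSSSSSSCS"
Token 8: literal('P'). Output: "CSSSCSSSSCSSSSSSSCSP"
Token 9: backref(off=5, len=1). Copied 'S' from pos 15. Output: "CSSSCSSSSCSSSSSSSCSPS"
Token 10: literal('C'). Output: "CSSSCSSSSCSSSSSSSCSPSC"

Answer: CSSSCSSSSCSSSSSSSCSPSC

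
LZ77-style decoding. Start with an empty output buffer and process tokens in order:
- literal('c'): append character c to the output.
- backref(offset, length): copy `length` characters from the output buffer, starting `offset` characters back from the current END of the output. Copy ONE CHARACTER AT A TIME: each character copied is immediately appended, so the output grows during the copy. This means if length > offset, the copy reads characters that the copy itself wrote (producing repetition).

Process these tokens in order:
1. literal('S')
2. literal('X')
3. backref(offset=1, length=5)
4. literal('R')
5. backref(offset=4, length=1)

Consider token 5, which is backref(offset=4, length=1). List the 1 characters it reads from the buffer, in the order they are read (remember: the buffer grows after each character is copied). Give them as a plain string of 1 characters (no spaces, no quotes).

Token 1: literal('S'). Output: "S"
Token 2: literal('X'). Output: "SX"
Token 3: backref(off=1, len=5) (overlapping!). Copied 'XXXXX' from pos 1. Output: "SXXXXXX"
Token 4: literal('R'). Output: "SXXXXXXR"
Token 5: backref(off=4, len=1). Buffer before: "SXXXXXXR" (len 8)
  byte 1: read out[4]='X', append. Buffer now: "SXXXXXXRX"

Answer: X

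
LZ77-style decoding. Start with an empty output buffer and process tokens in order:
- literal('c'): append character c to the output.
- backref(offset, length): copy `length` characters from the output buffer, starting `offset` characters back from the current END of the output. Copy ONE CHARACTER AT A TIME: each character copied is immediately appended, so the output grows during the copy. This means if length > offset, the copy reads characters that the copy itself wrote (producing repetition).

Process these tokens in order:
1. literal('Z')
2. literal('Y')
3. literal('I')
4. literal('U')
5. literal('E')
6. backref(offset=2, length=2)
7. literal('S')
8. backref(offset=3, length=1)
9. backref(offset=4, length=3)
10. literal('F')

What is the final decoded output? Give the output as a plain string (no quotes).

Answer: ZYIUEUESUUESF

Derivation:
Token 1: literal('Z'). Output: "Z"
Token 2: literal('Y'). Output: "ZY"
Token 3: literal('I'). Output: "ZYI"
Token 4: literal('U'). Output: "ZYIU"
Token 5: literal('E'). Output: "ZYIUE"
Token 6: backref(off=2, len=2). Copied 'UE' from pos 3. Output: "ZYIUEUE"
Token 7: literal('S'). Output: "ZYIUEUES"
Token 8: backref(off=3, len=1). Copied 'U' from pos 5. Output: "ZYIUEUESU"
Token 9: backref(off=4, len=3). Copied 'UES' from pos 5. Output: "ZYIUEUESUUES"
Token 10: literal('F'). Output: "ZYIUEUESUUESF"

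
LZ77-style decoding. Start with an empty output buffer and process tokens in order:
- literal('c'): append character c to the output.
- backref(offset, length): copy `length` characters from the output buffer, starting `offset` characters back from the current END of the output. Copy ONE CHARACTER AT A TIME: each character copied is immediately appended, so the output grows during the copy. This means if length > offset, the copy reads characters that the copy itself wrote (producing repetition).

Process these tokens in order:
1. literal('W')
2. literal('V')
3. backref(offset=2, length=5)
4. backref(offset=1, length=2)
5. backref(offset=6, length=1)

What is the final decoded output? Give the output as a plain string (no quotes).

Answer: WVWVWVWWWV

Derivation:
Token 1: literal('W'). Output: "W"
Token 2: literal('V'). Output: "WV"
Token 3: backref(off=2, len=5) (overlapping!). Copied 'WVWVW' from pos 0. Output: "WVWVWVW"
Token 4: backref(off=1, len=2) (overlapping!). Copied 'WW' from pos 6. Output: "WVWVWVWWW"
Token 5: backref(off=6, len=1). Copied 'V' from pos 3. Output: "WVWVWVWWWV"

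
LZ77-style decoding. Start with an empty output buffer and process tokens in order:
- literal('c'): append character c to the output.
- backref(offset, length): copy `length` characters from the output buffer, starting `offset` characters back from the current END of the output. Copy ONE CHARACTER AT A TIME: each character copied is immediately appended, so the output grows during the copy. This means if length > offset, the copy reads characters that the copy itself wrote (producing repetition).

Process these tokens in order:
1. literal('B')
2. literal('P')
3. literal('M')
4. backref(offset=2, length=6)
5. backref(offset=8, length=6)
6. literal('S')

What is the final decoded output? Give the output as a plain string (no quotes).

Token 1: literal('B'). Output: "B"
Token 2: literal('P'). Output: "BP"
Token 3: literal('M'). Output: "BPM"
Token 4: backref(off=2, len=6) (overlapping!). Copied 'PMPMPM' from pos 1. Output: "BPMPMPMPM"
Token 5: backref(off=8, len=6). Copied 'PMPMPM' from pos 1. Output: "BPMPMPMPMPMPMPM"
Token 6: literal('S'). Output: "BPMPMPMPMPMPMPMS"

Answer: BPMPMPMPMPMPMPMS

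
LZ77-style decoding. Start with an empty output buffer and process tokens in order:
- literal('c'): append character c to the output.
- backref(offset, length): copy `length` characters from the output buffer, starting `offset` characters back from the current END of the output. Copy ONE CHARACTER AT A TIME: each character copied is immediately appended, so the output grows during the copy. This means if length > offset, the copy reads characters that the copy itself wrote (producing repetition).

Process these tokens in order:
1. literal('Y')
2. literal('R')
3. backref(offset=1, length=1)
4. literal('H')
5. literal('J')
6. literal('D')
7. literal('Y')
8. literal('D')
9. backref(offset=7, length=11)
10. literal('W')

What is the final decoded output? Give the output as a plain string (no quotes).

Answer: YRRHJDYDRRHJDYDRRHJW

Derivation:
Token 1: literal('Y'). Output: "Y"
Token 2: literal('R'). Output: "YR"
Token 3: backref(off=1, len=1). Copied 'R' from pos 1. Output: "YRR"
Token 4: literal('H'). Output: "YRRH"
Token 5: literal('J'). Output: "YRRHJ"
Token 6: literal('D'). Output: "YRRHJD"
Token 7: literal('Y'). Output: "YRRHJDY"
Token 8: literal('D'). Output: "YRRHJDYD"
Token 9: backref(off=7, len=11) (overlapping!). Copied 'RRHJDYDRRHJ' from pos 1. Output: "YRRHJDYDRRHJDYDRRHJ"
Token 10: literal('W'). Output: "YRRHJDYDRRHJDYDRRHJW"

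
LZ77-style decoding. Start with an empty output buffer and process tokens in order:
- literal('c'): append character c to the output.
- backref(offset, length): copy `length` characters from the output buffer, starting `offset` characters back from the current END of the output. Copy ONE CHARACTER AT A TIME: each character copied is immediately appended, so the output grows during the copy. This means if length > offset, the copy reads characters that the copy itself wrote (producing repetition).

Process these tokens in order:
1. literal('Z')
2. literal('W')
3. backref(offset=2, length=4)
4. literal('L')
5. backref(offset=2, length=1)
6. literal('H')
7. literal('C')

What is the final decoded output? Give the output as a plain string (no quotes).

Answer: ZWZWZWLWHC

Derivation:
Token 1: literal('Z'). Output: "Z"
Token 2: literal('W'). Output: "ZW"
Token 3: backref(off=2, len=4) (overlapping!). Copied 'ZWZW' from pos 0. Output: "ZWZWZW"
Token 4: literal('L'). Output: "ZWZWZWL"
Token 5: backref(off=2, len=1). Copied 'W' from pos 5. Output: "ZWZWZWLW"
Token 6: literal('H'). Output: "ZWZWZWLWH"
Token 7: literal('C'). Output: "ZWZWZWLWHC"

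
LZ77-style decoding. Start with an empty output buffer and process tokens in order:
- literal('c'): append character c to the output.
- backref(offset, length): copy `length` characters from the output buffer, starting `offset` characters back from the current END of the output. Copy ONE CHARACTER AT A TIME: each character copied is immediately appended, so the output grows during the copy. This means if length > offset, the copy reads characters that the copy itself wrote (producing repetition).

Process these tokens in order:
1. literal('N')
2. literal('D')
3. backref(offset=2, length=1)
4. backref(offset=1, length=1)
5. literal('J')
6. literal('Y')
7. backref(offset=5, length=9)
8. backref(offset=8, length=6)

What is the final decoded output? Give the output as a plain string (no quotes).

Answer: NDNNJYDNNJYDNNJNNJYDN

Derivation:
Token 1: literal('N'). Output: "N"
Token 2: literal('D'). Output: "ND"
Token 3: backref(off=2, len=1). Copied 'N' from pos 0. Output: "NDN"
Token 4: backref(off=1, len=1). Copied 'N' from pos 2. Output: "NDNN"
Token 5: literal('J'). Output: "NDNNJ"
Token 6: literal('Y'). Output: "NDNNJY"
Token 7: backref(off=5, len=9) (overlapping!). Copied 'DNNJYDNNJ' from pos 1. Output: "NDNNJYDNNJYDNNJ"
Token 8: backref(off=8, len=6). Copied 'NNJYDN' from pos 7. Output: "NDNNJYDNNJYDNNJNNJYDN"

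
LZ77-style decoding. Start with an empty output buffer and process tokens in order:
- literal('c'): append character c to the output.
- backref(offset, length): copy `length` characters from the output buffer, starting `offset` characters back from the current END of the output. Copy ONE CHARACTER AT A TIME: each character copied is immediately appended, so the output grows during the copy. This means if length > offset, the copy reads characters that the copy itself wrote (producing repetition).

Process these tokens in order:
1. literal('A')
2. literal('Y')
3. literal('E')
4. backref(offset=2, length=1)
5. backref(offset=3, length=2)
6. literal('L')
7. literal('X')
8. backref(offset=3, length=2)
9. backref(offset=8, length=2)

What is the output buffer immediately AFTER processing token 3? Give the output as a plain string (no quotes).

Answer: AYE

Derivation:
Token 1: literal('A'). Output: "A"
Token 2: literal('Y'). Output: "AY"
Token 3: literal('E'). Output: "AYE"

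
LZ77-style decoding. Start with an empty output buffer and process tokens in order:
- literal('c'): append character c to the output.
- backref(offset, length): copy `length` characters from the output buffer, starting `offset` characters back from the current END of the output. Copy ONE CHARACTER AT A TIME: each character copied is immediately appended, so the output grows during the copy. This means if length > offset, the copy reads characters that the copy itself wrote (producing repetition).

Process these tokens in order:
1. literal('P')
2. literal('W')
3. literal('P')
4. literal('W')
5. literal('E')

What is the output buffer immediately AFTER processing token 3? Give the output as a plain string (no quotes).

Answer: PWP

Derivation:
Token 1: literal('P'). Output: "P"
Token 2: literal('W'). Output: "PW"
Token 3: literal('P'). Output: "PWP"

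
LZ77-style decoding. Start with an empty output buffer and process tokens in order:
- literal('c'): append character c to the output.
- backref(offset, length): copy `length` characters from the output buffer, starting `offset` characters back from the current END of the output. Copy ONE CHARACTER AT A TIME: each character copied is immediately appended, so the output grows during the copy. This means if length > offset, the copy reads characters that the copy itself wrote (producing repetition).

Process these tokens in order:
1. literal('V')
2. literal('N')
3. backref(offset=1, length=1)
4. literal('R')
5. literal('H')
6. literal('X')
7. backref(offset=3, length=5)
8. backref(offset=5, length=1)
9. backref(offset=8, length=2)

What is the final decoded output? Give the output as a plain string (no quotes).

Token 1: literal('V'). Output: "V"
Token 2: literal('N'). Output: "VN"
Token 3: backref(off=1, len=1). Copied 'N' from pos 1. Output: "VNN"
Token 4: literal('R'). Output: "VNNR"
Token 5: literal('H'). Output: "VNNRH"
Token 6: literal('X'). Output: "VNNRHX"
Token 7: backref(off=3, len=5) (overlapping!). Copied 'RHXRH' from pos 3. Output: "VNNRHXRHXRH"
Token 8: backref(off=5, len=1). Copied 'R' from pos 6. Output: "VNNRHXRHXRHR"
Token 9: backref(off=8, len=2). Copied 'HX' from pos 4. Output: "VNNRHXRHXRHRHX"

Answer: VNNRHXRHXRHRHX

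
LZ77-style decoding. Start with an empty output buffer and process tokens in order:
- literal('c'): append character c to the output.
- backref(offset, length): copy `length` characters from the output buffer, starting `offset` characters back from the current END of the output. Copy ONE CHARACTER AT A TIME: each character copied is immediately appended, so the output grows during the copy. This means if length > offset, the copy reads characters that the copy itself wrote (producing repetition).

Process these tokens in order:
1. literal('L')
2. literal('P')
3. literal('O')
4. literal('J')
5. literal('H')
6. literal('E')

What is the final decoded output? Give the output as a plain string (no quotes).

Token 1: literal('L'). Output: "L"
Token 2: literal('P'). Output: "LP"
Token 3: literal('O'). Output: "LPO"
Token 4: literal('J'). Output: "LPOJ"
Token 5: literal('H'). Output: "LPOJH"
Token 6: literal('E'). Output: "LPOJHE"

Answer: LPOJHE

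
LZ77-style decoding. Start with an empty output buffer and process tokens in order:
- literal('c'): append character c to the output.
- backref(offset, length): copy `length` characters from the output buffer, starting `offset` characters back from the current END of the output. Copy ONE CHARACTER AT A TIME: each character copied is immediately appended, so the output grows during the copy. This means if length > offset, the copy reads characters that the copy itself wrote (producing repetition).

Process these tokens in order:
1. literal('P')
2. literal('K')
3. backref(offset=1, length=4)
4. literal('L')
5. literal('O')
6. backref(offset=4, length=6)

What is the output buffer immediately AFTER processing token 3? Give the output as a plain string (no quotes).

Token 1: literal('P'). Output: "P"
Token 2: literal('K'). Output: "PK"
Token 3: backref(off=1, len=4) (overlapping!). Copied 'KKKK' from pos 1. Output: "PKKKKK"

Answer: PKKKKK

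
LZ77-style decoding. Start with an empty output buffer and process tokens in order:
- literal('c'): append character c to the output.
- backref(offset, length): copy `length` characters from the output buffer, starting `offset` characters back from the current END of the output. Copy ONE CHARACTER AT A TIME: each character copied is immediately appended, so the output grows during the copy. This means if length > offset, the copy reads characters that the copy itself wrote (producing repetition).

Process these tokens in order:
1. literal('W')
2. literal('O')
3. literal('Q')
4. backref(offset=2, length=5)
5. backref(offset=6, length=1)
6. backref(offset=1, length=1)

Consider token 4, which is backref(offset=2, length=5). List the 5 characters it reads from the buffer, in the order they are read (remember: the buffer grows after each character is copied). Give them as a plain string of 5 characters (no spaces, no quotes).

Answer: OQOQO

Derivation:
Token 1: literal('W'). Output: "W"
Token 2: literal('O'). Output: "WO"
Token 3: literal('Q'). Output: "WOQ"
Token 4: backref(off=2, len=5). Buffer before: "WOQ" (len 3)
  byte 1: read out[1]='O', append. Buffer now: "WOQO"
  byte 2: read out[2]='Q', append. Buffer now: "WOQOQ"
  byte 3: read out[3]='O', append. Buffer now: "WOQOQO"
  byte 4: read out[4]='Q', append. Buffer now: "WOQOQOQ"
  byte 5: read out[5]='O', append. Buffer now: "WOQOQOQO"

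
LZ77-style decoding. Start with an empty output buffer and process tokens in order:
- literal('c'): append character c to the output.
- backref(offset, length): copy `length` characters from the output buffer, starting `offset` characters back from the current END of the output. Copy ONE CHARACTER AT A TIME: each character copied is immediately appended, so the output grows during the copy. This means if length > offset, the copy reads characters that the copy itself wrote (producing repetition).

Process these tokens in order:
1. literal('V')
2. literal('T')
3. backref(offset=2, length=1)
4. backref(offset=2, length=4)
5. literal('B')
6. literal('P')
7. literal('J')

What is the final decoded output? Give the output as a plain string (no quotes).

Answer: VTVTVTVBPJ

Derivation:
Token 1: literal('V'). Output: "V"
Token 2: literal('T'). Output: "VT"
Token 3: backref(off=2, len=1). Copied 'V' from pos 0. Output: "VTV"
Token 4: backref(off=2, len=4) (overlapping!). Copied 'TVTV' from pos 1. Output: "VTVTVTV"
Token 5: literal('B'). Output: "VTVTVTVB"
Token 6: literal('P'). Output: "VTVTVTVBP"
Token 7: literal('J'). Output: "VTVTVTVBPJ"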